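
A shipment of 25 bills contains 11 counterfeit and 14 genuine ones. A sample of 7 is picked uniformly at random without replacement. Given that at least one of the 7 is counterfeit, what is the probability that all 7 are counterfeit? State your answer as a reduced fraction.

Work in counts. Selections with at least one counterfeit: C(25,7) − C(14,7) = 480700 − 3432 = 477268.
Of those, selections where all 7 are counterfeit: C(11,7) = 330.
Conditional probability = 330/477268 = 15/21694.

15/21694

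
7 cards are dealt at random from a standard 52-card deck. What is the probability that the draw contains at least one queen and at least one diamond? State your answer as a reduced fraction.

There are C(52,7) = 133784560 possible draws.
By inclusion-exclusion on the complements, draws missing all queens or all diamonds: C(48,7) + C(39,7) − C(36,7) = 73629072 + 15380937 − 8347680 = 80662329.
So draws with at least one of each: 133784560 − 80662329 = 53122231, probability 53122231/133784560.

53122231/133784560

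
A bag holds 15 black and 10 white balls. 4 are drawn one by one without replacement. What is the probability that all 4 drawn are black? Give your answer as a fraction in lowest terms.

Multiply the conditional probabilities at each draw: 15/25 · 14/24 · 13/23 · 12/22 = 32760/303600 = 273/2530.

273/2530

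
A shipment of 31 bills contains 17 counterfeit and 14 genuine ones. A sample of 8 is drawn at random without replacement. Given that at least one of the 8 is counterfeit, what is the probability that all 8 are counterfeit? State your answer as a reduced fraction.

55/17841

Work in counts. Selections with at least one counterfeit: C(31,8) − C(14,8) = 7888725 − 3003 = 7885722.
Of those, selections where all 8 are counterfeit: C(17,8) = 24310.
Conditional probability = 24310/7885722 = 55/17841.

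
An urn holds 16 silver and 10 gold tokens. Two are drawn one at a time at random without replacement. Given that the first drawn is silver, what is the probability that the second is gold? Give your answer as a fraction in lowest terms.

After removing one silver, 25 remain: 15 silver and 10 gold.
So the probability the next is gold is 10/25 = 2/5.

2/5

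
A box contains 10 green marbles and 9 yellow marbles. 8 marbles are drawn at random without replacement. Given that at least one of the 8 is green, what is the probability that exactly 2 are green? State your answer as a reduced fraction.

140/2799

Work in counts. Selections with at least one green: C(19,8) − C(9,8) = 75582 − 9 = 75573.
Of those, selections where exactly 2 are green: C(10,2)·C(9,6) = 45·84 = 3780.
Conditional probability = 3780/75573 = 140/2799.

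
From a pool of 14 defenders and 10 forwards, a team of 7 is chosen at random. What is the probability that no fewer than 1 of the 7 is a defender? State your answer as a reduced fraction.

Total selections: C(24,7) = 346104.
The complement is all 7 are forwards: C(10,7) = 120.
Probability = 1 − 120/346104 = 345984/346104 = 14416/14421.

14416/14421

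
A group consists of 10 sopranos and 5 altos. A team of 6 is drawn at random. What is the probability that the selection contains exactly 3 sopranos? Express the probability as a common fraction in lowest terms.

240/1001

There are C(15,6) = 5005 ways to choose 6 from 15.
Selections with exactly 3 sopranos: choose 3 of the 10 sopranos and 3 of the 5 altos, C(10,3)·C(5,3) = 120·10 = 1200.
Probability = 1200/5005 = 240/1001.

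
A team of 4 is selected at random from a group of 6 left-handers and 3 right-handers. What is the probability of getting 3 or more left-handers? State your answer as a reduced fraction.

25/42

Total selections: C(9,4) = 126.
Favorable selections (3 or more left-handers): C(6,3)·C(3,1) + C(6,4)·C(3,0) = 60 + 15 = 75.
Probability = 75/126 = 25/42.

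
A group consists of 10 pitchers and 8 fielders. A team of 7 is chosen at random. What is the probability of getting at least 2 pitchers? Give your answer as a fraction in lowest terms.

Total selections: C(18,7) = 31824.
Favorable selections (at least 2 pitchers): C(10,2)·C(8,5) + C(10,3)·C(8,4) + C(10,4)·C(8,3) + C(10,5)·C(8,2) + C(10,6)·C(8,1) + C(10,7)·C(8,0) = 2520 + 8400 + 11760 + 7056 + 1680 + 120 = 31536.
Probability = 31536/31824 = 219/221.

219/221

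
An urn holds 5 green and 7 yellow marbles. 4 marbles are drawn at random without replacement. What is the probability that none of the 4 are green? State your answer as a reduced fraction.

There are C(12,4) = 495 possible selections.
Selections with no green (all yellow): C(7,4) = 35.
Probability = 35/495 = 7/99.

7/99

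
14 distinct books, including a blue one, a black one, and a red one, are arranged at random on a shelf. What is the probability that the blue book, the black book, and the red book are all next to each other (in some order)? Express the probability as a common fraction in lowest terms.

3/91

There are 14! = 87178291200 arrangements.
Treat the three as one block: 12! placements × 3! orders within the block = 479001600·6 = 2874009600.
Probability = 2874009600/87178291200 = 3/91.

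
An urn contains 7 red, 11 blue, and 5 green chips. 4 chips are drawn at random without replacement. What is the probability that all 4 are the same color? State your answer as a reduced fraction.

There are C(23,4) = 8855 ways to draw 4 chips.
All same color: C(7,4) + C(11,4) + C(5,4) = 35 + 330 + 5 = 370.
Probability = 370/8855 = 74/1771.

74/1771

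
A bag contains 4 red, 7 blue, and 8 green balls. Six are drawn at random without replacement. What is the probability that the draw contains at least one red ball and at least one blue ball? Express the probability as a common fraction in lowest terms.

There are C(19,6) = 27132 possible draws.
By inclusion-exclusion on the complements, draws missing all red or all blue: C(15,6) + C(12,6) − C(8,6) = 5005 + 924 − 28 = 5901.
So draws with at least one of each: 27132 − 5901 = 21231, probability 21231/27132 = 1011/1292.

1011/1292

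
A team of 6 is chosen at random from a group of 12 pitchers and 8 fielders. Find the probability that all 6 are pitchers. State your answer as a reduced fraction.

There are C(20,6) = 38760 possible selections.
Selections with all pitchers: C(12,6) = 924.
Probability = 924/38760 = 77/3230.

77/3230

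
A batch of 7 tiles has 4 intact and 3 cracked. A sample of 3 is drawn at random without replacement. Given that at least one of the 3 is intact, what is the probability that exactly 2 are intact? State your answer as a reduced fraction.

9/17

Work in counts. Selections with at least one intact: C(7,3) − C(3,3) = 35 − 1 = 34.
Of those, selections where exactly 2 are intact: C(4,2)·C(3,1) = 6·3 = 18.
Conditional probability = 18/34 = 9/17.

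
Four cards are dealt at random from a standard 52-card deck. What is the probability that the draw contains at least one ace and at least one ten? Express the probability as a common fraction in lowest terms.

1332/20825

There are C(52,4) = 270725 possible draws.
By inclusion-exclusion on the complements, draws missing all aces or all tens: C(48,4) + C(48,4) − C(44,4) = 194580 + 194580 − 135751 = 253409.
So draws with at least one of each: 270725 − 253409 = 17316, probability 17316/270725 = 1332/20825.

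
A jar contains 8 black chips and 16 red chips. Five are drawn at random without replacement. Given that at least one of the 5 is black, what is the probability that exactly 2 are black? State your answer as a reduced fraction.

280/681

Work in counts. Selections with at least one black: C(24,5) − C(16,5) = 42504 − 4368 = 38136.
Of those, selections where exactly 2 are black: C(8,2)·C(16,3) = 28·560 = 15680.
Conditional probability = 15680/38136 = 280/681.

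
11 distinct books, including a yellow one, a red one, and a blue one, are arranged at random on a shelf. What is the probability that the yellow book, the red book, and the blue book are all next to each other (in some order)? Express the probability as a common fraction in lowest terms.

There are 11! = 39916800 arrangements.
Treat the three as one block: 9! placements × 3! orders within the block = 362880·6 = 2177280.
Probability = 2177280/39916800 = 3/55.

3/55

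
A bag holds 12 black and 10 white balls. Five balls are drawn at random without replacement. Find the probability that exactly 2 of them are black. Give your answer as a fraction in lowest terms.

Total number of selections: C(22,5) = 26334.
Selections with exactly 2 black: choose 2 of the 12 black and 3 of the 10 white, C(12,2)·C(10,3) = 66·120 = 7920.
Probability = 7920/26334 = 40/133.

40/133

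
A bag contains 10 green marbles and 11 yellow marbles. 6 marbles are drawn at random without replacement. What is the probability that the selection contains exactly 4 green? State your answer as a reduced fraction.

275/1292

Total number of selections: C(21,6) = 54264.
Selections with exactly 4 green: choose 4 of the 10 green and 2 of the 11 yellow, C(10,4)·C(11,2) = 210·55 = 11550.
Probability = 11550/54264 = 275/1292.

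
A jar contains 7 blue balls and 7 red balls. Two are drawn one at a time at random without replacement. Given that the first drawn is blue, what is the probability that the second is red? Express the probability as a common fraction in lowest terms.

7/13

After removing one blue, 13 remain: 6 blue and 7 red.
So the probability the next is red is 7/13.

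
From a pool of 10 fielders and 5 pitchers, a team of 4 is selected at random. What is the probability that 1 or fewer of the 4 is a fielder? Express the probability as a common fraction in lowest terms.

Total selections: C(15,4) = 1365.
Favorable selections (1 or fewer fielder): C(10,0)·C(5,4) + C(10,1)·C(5,3) = 5 + 100 = 105.
Probability = 105/1365 = 1/13.

1/13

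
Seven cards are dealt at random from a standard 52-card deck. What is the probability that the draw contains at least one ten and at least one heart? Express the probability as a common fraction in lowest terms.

There are C(52,7) = 133784560 possible draws.
By inclusion-exclusion on the complements, draws missing all tens or all hearts: C(48,7) + C(39,7) − C(36,7) = 73629072 + 15380937 − 8347680 = 80662329.
So draws with at least one of each: 133784560 − 80662329 = 53122231, probability 53122231/133784560.

53122231/133784560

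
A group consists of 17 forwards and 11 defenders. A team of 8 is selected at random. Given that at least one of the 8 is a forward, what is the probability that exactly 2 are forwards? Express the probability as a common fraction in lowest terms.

Work in counts. Selections with at least one forward: C(28,8) − C(11,8) = 3108105 − 165 = 3107940.
Of those, selections where exactly 2 are forwards: C(17,2)·C(11,6) = 136·462 = 62832.
Conditional probability = 62832/3107940 = 28/1385.

28/1385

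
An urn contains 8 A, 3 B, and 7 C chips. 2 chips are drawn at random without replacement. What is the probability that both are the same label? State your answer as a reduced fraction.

52/153

There are C(18,2) = 153 ways to draw 2 chips.
All same label: C(8,2) + C(3,2) + C(7,2) = 28 + 3 + 21 = 52.
Probability = 52/153.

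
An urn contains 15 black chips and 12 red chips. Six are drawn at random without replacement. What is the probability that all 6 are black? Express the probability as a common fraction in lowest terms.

There are C(27,6) = 296010 possible selections.
Selections with all black: C(15,6) = 5005.
Probability = 5005/296010 = 7/414.

7/414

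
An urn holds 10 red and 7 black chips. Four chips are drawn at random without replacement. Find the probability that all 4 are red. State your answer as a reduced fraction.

3/34

There are C(17,4) = 2380 possible selections.
Selections with all red: C(10,4) = 210.
Probability = 210/2380 = 3/34.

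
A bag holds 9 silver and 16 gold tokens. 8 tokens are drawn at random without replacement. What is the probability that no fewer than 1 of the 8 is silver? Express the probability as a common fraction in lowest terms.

2159/2185

Total selections: C(25,8) = 1081575.
The complement is all 8 are gold: C(16,8) = 12870.
Probability = 1 − 12870/1081575 = 1068705/1081575 = 2159/2185.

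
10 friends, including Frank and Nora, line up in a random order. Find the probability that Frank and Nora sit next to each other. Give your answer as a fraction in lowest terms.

There are 10! = 3628800 arrangements.
Treat Frank and Nora as a block: 9! arrangements of the blocks × 2 orders within the block = 2·362880 = 725760.
Probability = 725760/3628800 = 1/5.

1/5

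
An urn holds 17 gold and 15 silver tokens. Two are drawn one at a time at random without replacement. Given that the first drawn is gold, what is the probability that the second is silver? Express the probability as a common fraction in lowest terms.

15/31

After removing one gold, 31 remain: 16 gold and 15 silver.
So the probability the next is silver is 15/31.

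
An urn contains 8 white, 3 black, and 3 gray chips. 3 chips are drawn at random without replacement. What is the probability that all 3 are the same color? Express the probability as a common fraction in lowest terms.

29/182

There are C(14,3) = 364 ways to draw 3 chips.
All same color: C(8,3) + C(3,3) + C(3,3) = 56 + 1 + 1 = 58.
Probability = 58/364 = 29/182.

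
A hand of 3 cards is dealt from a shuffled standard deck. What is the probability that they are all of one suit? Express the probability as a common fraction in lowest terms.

There are C(52,3) = 22100 possible 3-card hands.
Hands of one suit: 4 suits × C(13,3) = 4·286 = 1144.
Probability = 1144/22100 = 22/425.

22/425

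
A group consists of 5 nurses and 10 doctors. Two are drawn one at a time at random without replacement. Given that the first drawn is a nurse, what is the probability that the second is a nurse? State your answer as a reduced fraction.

2/7

After removing one nurse, 14 remain: 4 nurses and 10 doctors.
So the probability the next is a nurse is 4/14 = 2/7.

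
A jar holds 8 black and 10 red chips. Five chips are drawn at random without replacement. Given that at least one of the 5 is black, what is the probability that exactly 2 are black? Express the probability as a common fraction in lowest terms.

40/99

Work in counts. Selections with at least one black: C(18,5) − C(10,5) = 8568 − 252 = 8316.
Of those, selections where exactly 2 are black: C(8,2)·C(10,3) = 28·120 = 3360.
Conditional probability = 3360/8316 = 40/99.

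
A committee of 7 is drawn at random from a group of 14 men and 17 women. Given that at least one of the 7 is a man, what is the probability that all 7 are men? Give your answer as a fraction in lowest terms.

264/200779

Work in counts. Selections with at least one man: C(31,7) − C(17,7) = 2629575 − 19448 = 2610127.
Of those, selections where all 7 are men: C(14,7) = 3432.
Conditional probability = 3432/2610127 = 264/200779.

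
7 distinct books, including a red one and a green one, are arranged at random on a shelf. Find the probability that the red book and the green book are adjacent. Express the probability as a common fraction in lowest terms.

2/7

There are 7! = 5040 arrangements.
Treat the red book and the green book as a block: 6! arrangements of the blocks × 2 orders within the block = 2·720 = 1440.
Probability = 1440/5040 = 2/7.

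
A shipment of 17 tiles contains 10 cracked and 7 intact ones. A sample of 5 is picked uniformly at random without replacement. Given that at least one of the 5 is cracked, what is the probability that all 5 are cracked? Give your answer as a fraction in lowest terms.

36/881

Work in counts. Selections with at least one cracked: C(17,5) − C(7,5) = 6188 − 21 = 6167.
Of those, selections where all 5 are cracked: C(10,5) = 252.
Conditional probability = 252/6167 = 36/881.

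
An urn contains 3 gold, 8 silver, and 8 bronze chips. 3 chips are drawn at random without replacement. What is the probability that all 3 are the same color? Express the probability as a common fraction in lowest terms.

There are C(19,3) = 969 ways to draw 3 chips.
All same color: C(3,3) + C(8,3) + C(8,3) = 1 + 56 + 56 = 113.
Probability = 113/969.

113/969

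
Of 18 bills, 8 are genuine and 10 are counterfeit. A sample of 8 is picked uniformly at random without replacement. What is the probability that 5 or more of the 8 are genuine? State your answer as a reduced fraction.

Total selections: C(18,8) = 43758.
Favorable selections (5 or more genuine): C(8,5)·C(10,3) + C(8,6)·C(10,2) + C(8,7)·C(10,1) + C(8,8)·C(10,0) = 6720 + 1260 + 80 + 1 = 8061.
Probability = 8061/43758 = 2687/14586.

2687/14586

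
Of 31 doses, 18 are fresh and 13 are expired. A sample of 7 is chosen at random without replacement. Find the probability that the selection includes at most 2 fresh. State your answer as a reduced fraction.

1177/13485

Total selections: C(31,7) = 2629575.
Favorable selections (at most 2 fresh): C(18,0)·C(13,7) + C(18,1)·C(13,6) + C(18,2)·C(13,5) = 1716 + 30888 + 196911 = 229515.
Probability = 229515/2629575 = 1177/13485.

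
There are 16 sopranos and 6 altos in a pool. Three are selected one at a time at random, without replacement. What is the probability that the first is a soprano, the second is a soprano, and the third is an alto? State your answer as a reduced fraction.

Multiply the conditional probabilities at each draw: 16/22 · 15/21 · 6/20 = 1440/9240 = 12/77.

12/77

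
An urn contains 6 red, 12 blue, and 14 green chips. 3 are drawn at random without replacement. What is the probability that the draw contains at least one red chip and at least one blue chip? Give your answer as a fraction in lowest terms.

There are C(32,3) = 4960 possible draws.
By inclusion-exclusion on the complements, draws missing all red or all blue: C(26,3) + C(20,3) − C(14,3) = 2600 + 1140 − 364 = 3376.
So draws with at least one of each: 4960 − 3376 = 1584, probability 1584/4960 = 99/310.

99/310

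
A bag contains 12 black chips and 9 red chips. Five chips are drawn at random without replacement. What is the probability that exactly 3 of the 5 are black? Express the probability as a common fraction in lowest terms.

The sample space is all 5-subsets of the 21: C(21,5) = 20349.
Selections with exactly 3 black: choose 3 of the 12 black and 2 of the 9 red, C(12,3)·C(9,2) = 220·36 = 7920.
Probability = 7920/20349 = 880/2261.

880/2261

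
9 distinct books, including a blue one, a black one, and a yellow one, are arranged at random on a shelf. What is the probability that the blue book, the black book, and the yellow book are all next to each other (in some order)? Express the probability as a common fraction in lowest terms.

There are 9! = 362880 arrangements.
Treat the three as one block: 7! placements × 3! orders within the block = 5040·6 = 30240.
Probability = 30240/362880 = 1/12.

1/12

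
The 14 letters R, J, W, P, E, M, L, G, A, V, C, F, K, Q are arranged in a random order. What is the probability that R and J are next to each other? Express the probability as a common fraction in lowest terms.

There are 14! = 87178291200 arrangements.
Treat R and J as a block: 13! arrangements of the blocks × 2 orders within the block = 2·6227020800 = 12454041600.
Probability = 12454041600/87178291200 = 1/7.

1/7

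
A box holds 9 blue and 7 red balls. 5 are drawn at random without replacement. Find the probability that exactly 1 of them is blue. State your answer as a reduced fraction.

15/208

The sample space is all 5-subsets of the 16: C(16,5) = 4368.
Selections with exactly 1 blue: choose 1 of the 9 blue and 4 of the 7 red, C(9,1)·C(7,4) = 9·35 = 315.
Probability = 315/4368 = 15/208.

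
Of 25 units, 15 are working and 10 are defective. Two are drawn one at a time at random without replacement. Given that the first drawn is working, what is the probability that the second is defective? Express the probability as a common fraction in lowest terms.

After removing one working, 24 remain: 14 working and 10 defective.
So the probability the next is defective is 10/24 = 5/12.

5/12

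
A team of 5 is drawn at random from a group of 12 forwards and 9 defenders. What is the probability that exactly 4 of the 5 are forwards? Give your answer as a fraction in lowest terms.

495/2261

The sample space is all 5-subsets of the 21: C(21,5) = 20349.
Selections with exactly 4 forwards: choose 4 of the 12 forwards and 1 of the 9 defenders, C(12,4)·C(9,1) = 495·9 = 4455.
Probability = 4455/20349 = 495/2261.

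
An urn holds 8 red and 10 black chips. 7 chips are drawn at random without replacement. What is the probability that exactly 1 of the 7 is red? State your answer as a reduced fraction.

Total number of selections: C(18,7) = 31824.
Selections with exactly 1 red: choose 1 of the 8 red and 6 of the 10 black, C(8,1)·C(10,6) = 8·210 = 1680.
Probability = 1680/31824 = 35/663.

35/663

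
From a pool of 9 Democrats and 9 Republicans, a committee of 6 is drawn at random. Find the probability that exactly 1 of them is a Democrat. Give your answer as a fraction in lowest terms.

Total number of selections: C(18,6) = 18564.
Selections with exactly 1 Democrat: choose 1 of the 9 Democrats and 5 of the 9 Republicans, C(9,1)·C(9,5) = 9·126 = 1134.
Probability = 1134/18564 = 27/442.

27/442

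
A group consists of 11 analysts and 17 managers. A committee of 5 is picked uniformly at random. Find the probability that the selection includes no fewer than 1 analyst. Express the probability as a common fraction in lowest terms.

There are C(28,5) = 98280 ways to choose the 5.
Favorable selections (no fewer than 1 analyst): C(11,1)·C(17,4) + C(11,2)·C(17,3) + C(11,3)·C(17,2) + C(11,4)·C(17,1) + C(11,5)·C(17,0) = 26180 + 37400 + 22440 + 5610 + 462 = 92092.
Probability = 92092/98280 = 253/270.

253/270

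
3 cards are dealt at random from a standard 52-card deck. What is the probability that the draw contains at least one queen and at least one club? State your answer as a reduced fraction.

There are C(52,3) = 22100 possible draws.
By inclusion-exclusion on the complements, draws missing all queens or all clubs: C(48,3) + C(39,3) − C(36,3) = 17296 + 9139 − 7140 = 19295.
So draws with at least one of each: 22100 − 19295 = 2805, probability 2805/22100 = 33/260.

33/260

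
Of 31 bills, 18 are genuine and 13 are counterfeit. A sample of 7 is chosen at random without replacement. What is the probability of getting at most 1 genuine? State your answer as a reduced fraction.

836/67425

There are C(31,7) = 2629575 ways to choose the 7.
Favorable selections (at most 1 genuine): C(18,0)·C(13,7) + C(18,1)·C(13,6) = 1716 + 30888 = 32604.
Probability = 32604/2629575 = 836/67425.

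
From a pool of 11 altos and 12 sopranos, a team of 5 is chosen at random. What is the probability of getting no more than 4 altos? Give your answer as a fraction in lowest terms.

There are C(23,5) = 33649 ways to choose the 5.
Favorable selections (no more than 4 altos): C(11,0)·C(12,5) + C(11,1)·C(12,4) + C(11,2)·C(12,3) + C(11,3)·C(12,2) + C(11,4)·C(12,1) = 792 + 5445 + 12100 + 10890 + 3960 = 33187.
Probability = 33187/33649 = 431/437.

431/437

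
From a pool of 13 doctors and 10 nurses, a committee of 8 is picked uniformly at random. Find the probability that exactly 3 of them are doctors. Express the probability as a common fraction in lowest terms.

1092/7429

There are C(23,8) = 490314 ways to choose 8 from 23.
Selections with exactly 3 doctors: choose 3 of the 13 doctors and 5 of the 10 nurses, C(13,3)·C(10,5) = 286·252 = 72072.
Probability = 72072/490314 = 1092/7429.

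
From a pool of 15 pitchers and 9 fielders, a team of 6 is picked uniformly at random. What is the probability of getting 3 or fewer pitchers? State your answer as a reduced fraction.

1908/4807

Total selections: C(24,6) = 134596.
Favorable selections (3 or fewer pitchers): C(15,0)·C(9,6) + C(15,1)·C(9,5) + C(15,2)·C(9,4) + C(15,3)·C(9,3) = 84 + 1890 + 13230 + 38220 = 53424.
Probability = 53424/134596 = 1908/4807.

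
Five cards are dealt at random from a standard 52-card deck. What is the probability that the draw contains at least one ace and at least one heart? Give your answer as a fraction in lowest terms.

229297/866320

There are C(52,5) = 2598960 possible draws.
By inclusion-exclusion on the complements, draws missing all aces or all hearts: C(48,5) + C(39,5) − C(36,5) = 1712304 + 575757 − 376992 = 1911069.
So draws with at least one of each: 2598960 − 1911069 = 687891, probability 687891/2598960 = 229297/866320.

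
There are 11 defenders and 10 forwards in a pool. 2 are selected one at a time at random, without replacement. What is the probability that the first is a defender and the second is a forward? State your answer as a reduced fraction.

Multiply the conditional probabilities at each draw: 11/21 · 10/20 = 110/420 = 11/42.

11/42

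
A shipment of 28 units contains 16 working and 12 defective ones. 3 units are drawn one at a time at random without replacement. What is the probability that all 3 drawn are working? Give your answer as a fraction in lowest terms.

Multiply the conditional probabilities at each draw: 16/28 · 15/27 · 14/26 = 3360/19656 = 20/117.

20/117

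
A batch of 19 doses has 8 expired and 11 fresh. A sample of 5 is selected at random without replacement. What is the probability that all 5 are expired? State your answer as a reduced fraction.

There are C(19,5) = 11628 possible selections.
Selections with all expired: C(8,5) = 56.
Probability = 56/11628 = 14/2907.

14/2907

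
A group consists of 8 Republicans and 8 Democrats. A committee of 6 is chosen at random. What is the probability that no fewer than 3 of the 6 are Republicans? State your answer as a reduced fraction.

Total selections: C(16,6) = 8008.
Count the complement (fewer than 3 Republicans): C(8,0)·C(8,6) + C(8,1)·C(8,5) + C(8,2)·C(8,4) = 28 + 448 + 1960 = 2436.
Probability = 1 − 2436/8008 = 5572/8008 = 199/286.

199/286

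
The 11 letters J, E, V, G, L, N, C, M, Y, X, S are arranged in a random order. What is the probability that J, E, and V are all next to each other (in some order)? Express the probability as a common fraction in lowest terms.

There are 11! = 39916800 arrangements.
Treat the three as one block: 9! placements × 3! orders within the block = 362880·6 = 2177280.
Probability = 2177280/39916800 = 3/55.

3/55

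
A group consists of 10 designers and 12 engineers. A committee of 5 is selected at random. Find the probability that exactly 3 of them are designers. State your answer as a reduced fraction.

Total number of selections: C(22,5) = 26334.
Selections with exactly 3 designers: choose 3 of the 10 designers and 2 of the 12 engineers, C(10,3)·C(12,2) = 120·66 = 7920.
Probability = 7920/26334 = 40/133.

40/133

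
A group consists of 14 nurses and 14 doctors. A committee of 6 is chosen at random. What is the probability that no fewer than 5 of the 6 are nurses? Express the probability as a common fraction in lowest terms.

341/4140

There are C(28,6) = 376740 ways to choose the 6.
Favorable selections (no fewer than 5 nurses): C(14,5)·C(14,1) + C(14,6)·C(14,0) = 28028 + 3003 = 31031.
Probability = 31031/376740 = 341/4140.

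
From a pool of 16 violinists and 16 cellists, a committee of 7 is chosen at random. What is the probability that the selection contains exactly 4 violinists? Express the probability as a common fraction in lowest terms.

The sample space is all 7-subsets of the 32: C(32,7) = 3365856.
Selections with exactly 4 violinists: choose 4 of the 16 violinists and 3 of the 16 cellists, C(16,4)·C(16,3) = 1820·560 = 1019200.
Probability = 1019200/3365856 = 2450/8091.

2450/8091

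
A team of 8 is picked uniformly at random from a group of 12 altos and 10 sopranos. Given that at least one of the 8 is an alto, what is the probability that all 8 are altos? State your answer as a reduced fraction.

Work in counts. Selections with at least one alto: C(22,8) − C(10,8) = 319770 − 45 = 319725.
Of those, selections where all 8 are altos: C(12,8) = 495.
Conditional probability = 495/319725 = 11/7105.

11/7105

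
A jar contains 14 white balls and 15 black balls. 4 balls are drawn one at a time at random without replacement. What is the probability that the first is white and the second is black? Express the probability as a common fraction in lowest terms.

15/58

Multiply the conditional probabilities at each draw: 14/29 · 15/28 = 210/812 = 15/58.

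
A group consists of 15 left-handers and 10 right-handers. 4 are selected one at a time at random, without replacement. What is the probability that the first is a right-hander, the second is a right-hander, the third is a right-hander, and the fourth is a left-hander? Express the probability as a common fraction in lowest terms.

Multiply the conditional probabilities at each draw: 10/25 · 9/24 · 8/23 · 15/22 = 10800/303600 = 9/253.

9/253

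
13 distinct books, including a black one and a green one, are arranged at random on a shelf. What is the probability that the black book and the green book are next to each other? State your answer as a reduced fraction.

2/13

There are 13! = 6227020800 arrangements.
Treat the black book and the green book as a block: 12! arrangements of the blocks × 2 orders within the block = 2·479001600 = 958003200.
Probability = 958003200/6227020800 = 2/13.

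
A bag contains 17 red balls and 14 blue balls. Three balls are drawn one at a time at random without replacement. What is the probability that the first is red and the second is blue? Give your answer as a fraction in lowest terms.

119/465

Multiply the conditional probabilities at each draw: 17/31 · 14/30 = 238/930 = 119/465.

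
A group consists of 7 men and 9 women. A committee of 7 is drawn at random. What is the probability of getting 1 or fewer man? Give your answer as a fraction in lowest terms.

There are C(16,7) = 11440 ways to choose the 7.
Favorable selections (1 or fewer man): C(7,0)·C(9,7) + C(7,1)·C(9,6) = 36 + 588 = 624.
Probability = 624/11440 = 3/55.

3/55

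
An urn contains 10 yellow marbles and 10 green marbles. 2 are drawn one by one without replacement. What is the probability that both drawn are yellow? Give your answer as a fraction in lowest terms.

9/38

Multiply the conditional probabilities at each draw: 10/20 · 9/19 = 90/380 = 9/38.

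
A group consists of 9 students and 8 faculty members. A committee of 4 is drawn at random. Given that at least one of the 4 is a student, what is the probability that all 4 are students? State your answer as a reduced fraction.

3/55

Work in counts. Selections with at least one student: C(17,4) − C(8,4) = 2380 − 70 = 2310.
Of those, selections where all 4 are students: C(9,4) = 126.
Conditional probability = 126/2310 = 3/55.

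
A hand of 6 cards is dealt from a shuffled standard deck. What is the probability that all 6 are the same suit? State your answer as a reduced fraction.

66/195755

There are C(52,6) = 20358520 possible 6-card hands.
Hands of one suit: 4 suits × C(13,6) = 4·1716 = 6864.
Probability = 6864/20358520 = 66/195755.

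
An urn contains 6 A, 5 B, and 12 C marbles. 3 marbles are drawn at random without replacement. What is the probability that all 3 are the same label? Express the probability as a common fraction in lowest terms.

250/1771

There are C(23,3) = 1771 ways to draw 3 marbles.
All same label: C(6,3) + C(5,3) + C(12,3) = 20 + 10 + 220 = 250.
Probability = 250/1771.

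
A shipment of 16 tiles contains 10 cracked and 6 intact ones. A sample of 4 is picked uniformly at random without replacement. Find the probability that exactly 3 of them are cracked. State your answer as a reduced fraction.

The sample space is all 4-subsets of the 16: C(16,4) = 1820.
Selections with exactly 3 cracked: choose 3 of the 10 cracked and 1 of the 6 intact, C(10,3)·C(6,1) = 120·6 = 720.
Probability = 720/1820 = 36/91.

36/91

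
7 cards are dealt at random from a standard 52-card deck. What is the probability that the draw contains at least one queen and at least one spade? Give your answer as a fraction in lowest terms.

There are C(52,7) = 133784560 possible draws.
By inclusion-exclusion on the complements, draws missing all queens or all spades: C(48,7) + C(39,7) − C(36,7) = 73629072 + 15380937 − 8347680 = 80662329.
So draws with at least one of each: 133784560 − 80662329 = 53122231, probability 53122231/133784560.

53122231/133784560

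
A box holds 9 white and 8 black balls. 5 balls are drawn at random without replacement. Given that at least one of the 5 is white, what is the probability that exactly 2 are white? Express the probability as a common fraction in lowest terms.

24/73

Work in counts. Selections with at least one white: C(17,5) − C(8,5) = 6188 − 56 = 6132.
Of those, selections where exactly 2 are white: C(9,2)·C(8,3) = 36·56 = 2016.
Conditional probability = 2016/6132 = 24/73.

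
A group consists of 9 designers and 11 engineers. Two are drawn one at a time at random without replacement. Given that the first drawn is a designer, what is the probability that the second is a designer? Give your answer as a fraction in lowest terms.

After removing one designer, 19 remain: 8 designers and 11 engineers.
So the probability the next is a designer is 8/19.

8/19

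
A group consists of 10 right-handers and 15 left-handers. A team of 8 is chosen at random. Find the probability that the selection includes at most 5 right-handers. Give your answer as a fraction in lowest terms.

Total selections: C(25,8) = 1081575.
Favorable selections (at most 5 right-handers): C(10,0)·C(15,8) + C(10,1)·C(15,7) + C(10,2)·C(15,6) + C(10,3)·C(15,5) + C(10,4)·C(15,4) + C(10,5)·C(15,3) = 6435 + 64350 + 225225 + 360360 + 286650 + 114660 = 1057680.
Probability = 1057680/1081575 = 23504/24035.

23504/24035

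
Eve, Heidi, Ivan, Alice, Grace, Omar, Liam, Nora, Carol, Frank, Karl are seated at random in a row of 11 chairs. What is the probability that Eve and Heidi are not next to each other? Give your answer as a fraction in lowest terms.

9/11

There are 11! = 39916800 arrangements.
Arrangements with Eve and Heidi adjacent: 2·10! = 7257600.
So not adjacent: 39916800 − 7257600 = 32659200, probability 32659200/39916800 = 9/11.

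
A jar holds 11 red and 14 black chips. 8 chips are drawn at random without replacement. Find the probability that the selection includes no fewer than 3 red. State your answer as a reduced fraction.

There are C(25,8) = 1081575 ways to choose the 8.
Favorable selections (no fewer than 3 red): C(11,3)·C(14,5) + C(11,4)·C(14,4) + C(11,5)·C(14,3) + C(11,6)·C(14,2) + C(11,7)·C(14,1) + C(11,8)·C(14,0) = 330330 + 330330 + 168168 + 42042 + 4620 + 165 = 875655.
Probability = 875655/1081575 = 1769/2185.

1769/2185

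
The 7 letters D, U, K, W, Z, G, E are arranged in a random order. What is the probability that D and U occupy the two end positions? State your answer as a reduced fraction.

There are 7! = 5040 arrangements.
Place D and U at the ends in 2 ways, arrange the remaining 5 in 5! = 120 ways: 2·120 = 240.
Probability = 240/5040 = 1/21.

1/21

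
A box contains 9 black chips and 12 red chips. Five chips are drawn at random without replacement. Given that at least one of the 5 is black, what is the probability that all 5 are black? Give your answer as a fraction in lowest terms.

Work in counts. Selections with at least one black: C(21,5) − C(12,5) = 20349 − 792 = 19557.
Of those, selections where all 5 are black: C(9,5) = 126.
Conditional probability = 126/19557 = 14/2173.

14/2173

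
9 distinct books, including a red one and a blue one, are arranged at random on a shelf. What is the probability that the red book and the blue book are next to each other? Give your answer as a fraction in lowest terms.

2/9

There are 9! = 362880 arrangements.
Treat the red book and the blue book as a block: 8! arrangements of the blocks × 2 orders within the block = 2·40320 = 80640.
Probability = 80640/362880 = 2/9.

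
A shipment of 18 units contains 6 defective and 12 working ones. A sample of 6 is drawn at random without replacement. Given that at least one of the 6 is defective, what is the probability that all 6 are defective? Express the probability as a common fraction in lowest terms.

Work in counts. Selections with at least one defective: C(18,6) − C(12,6) = 18564 − 924 = 17640.
Of those, selections where all 6 are defective: C(6,6) = 1.
Conditional probability = 1/17640.

1/17640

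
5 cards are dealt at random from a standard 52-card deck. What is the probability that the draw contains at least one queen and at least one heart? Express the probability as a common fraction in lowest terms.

There are C(52,5) = 2598960 possible draws.
By inclusion-exclusion on the complements, draws missing all queens or all hearts: C(48,5) + C(39,5) − C(36,5) = 1712304 + 575757 − 376992 = 1911069.
So draws with at least one of each: 2598960 − 1911069 = 687891, probability 687891/2598960 = 229297/866320.

229297/866320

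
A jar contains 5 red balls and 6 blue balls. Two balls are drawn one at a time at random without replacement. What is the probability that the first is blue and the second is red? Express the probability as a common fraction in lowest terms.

3/11

Multiply the conditional probabilities at each draw: 6/11 · 5/10 = 30/110 = 3/11.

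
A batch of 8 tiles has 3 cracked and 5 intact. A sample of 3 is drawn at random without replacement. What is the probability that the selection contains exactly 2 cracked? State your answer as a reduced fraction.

The sample space is all 3-subsets of the 8: C(8,3) = 56.
Selections with exactly 2 cracked: choose 2 of the 3 cracked and 1 of the 5 intact, C(3,2)·C(5,1) = 3·5 = 15.
Probability = 15/56.

15/56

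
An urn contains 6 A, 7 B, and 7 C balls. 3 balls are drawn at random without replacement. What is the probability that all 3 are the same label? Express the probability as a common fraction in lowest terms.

There are C(20,3) = 1140 ways to draw 3 balls.
All same label: C(6,3) + C(7,3) + C(7,3) = 20 + 35 + 35 = 90.
Probability = 90/1140 = 3/38.

3/38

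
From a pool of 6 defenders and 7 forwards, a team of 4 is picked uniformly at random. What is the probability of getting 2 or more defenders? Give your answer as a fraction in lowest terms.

There are C(13,4) = 715 ways to choose the 4.
Favorable selections (2 or more defenders): C(6,2)·C(7,2) + C(6,3)·C(7,1) + C(6,4)·C(7,0) = 315 + 140 + 15 = 470.
Probability = 470/715 = 94/143.

94/143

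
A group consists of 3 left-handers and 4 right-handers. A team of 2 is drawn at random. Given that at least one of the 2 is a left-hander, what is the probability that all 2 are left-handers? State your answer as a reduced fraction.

Work in counts. Selections with at least one left-hander: C(7,2) − C(4,2) = 21 − 6 = 15.
Of those, selections where all 2 are left-handers: C(3,2) = 3.
Conditional probability = 3/15 = 1/5.

1/5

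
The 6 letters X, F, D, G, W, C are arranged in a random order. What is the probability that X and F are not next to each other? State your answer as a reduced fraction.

2/3

There are 6! = 720 arrangements.
Arrangements with X and F adjacent: 2·5! = 240.
So not adjacent: 720 − 240 = 480, probability 480/720 = 2/3.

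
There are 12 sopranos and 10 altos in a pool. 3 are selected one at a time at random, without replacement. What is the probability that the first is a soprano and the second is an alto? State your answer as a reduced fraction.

20/77

Multiply the conditional probabilities at each draw: 12/22 · 10/21 = 120/462 = 20/77.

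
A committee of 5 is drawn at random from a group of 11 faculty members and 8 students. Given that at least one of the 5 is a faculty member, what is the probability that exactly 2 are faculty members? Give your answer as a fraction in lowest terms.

70/263

Work in counts. Selections with at least one faculty member: C(19,5) − C(8,5) = 11628 − 56 = 11572.
Of those, selections where exactly 2 are faculty members: C(11,2)·C(8,3) = 55·56 = 3080.
Conditional probability = 3080/11572 = 70/263.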